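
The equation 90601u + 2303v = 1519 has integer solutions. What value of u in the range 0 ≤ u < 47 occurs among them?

Euclid: 90601 = 39·2303 + 784; 2303 = 2·784 + 735; 784 = 1·735 + 49; 735 = 15·49 + 0 → gcd = 49; 1519 = 49·31.
Back-substitution yields 90601·(3) + 2303·(-118) = 49, so one solution is u = 3·31 = 93, v = -118·31 = -3658.
Solutions in u differ by 2303/49 = 47; the one in [0, 47) is 93 mod 47 = 46.

46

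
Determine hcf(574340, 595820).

20

Euclid: 595820 = 1·574340 + 21480; 574340 = 26·21480 + 15860; 21480 = 1·15860 + 5620; 15860 = 2·5620 + 4620; 5620 = 1·4620 + 1000; 4620 = 4·1000 + 620; 1000 = 1·620 + 380; 620 = 1·380 + 240; 380 = 1·240 + 140; 240 = 1·140 + 100; 140 = 1·100 + 40; 100 = 2·40 + 20; 40 = 2·20 + 0. Last nonzero remainder: 20.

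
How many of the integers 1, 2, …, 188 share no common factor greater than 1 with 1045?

129

Prime factors of 1045: 5, 11, 19. Count integers ≤ 188 divisible by none of them.
By inclusion–exclusion: 188 − ⌊188/5⌋ − ⌊188/11⌋ − ⌊188/19⌋ + ⌊188/55⌋ + ⌊188/95⌋ + ⌊188/209⌋ − ⌊188/1045⌋ = 129.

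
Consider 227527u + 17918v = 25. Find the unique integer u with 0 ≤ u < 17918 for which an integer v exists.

gcd(227527, 17918) = 1 (Euclid: 227527 = 12·17918 + 12511; 17918 = 1·12511 + 5407; 12511 = 2·5407 + 1697; 5407 = 3·1697 + 316; 1697 = 5·316 + 117; 316 = 2·117 + 82; 117 = 1·82 + 35; 82 = 2·35 + 12; 35 = 2·12 + 11; 12 = 1·11 + 1; 11 = 11·1 + 0), and 1 | 25.
Extended Euclid: 227527·(-1531) + 17918·(19441) = 1. Scale by 25: u₀ = -38275.
General solution u = u₀ + 17918t; reducing mod 17918 gives u = 15479 (and v = -196556).

15479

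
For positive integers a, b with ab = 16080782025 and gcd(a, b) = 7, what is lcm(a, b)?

2297254575

Since gcd(a,b)·lcm(a,b) = ab, lcm = 16080782025/7 = 2297254575.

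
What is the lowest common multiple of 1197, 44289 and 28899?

1197 = 3² · 7 · 19; 44289 = 3² · 7 · 19 · 37; 28899 = 3² · 13² · 19
lcm takes max exponent of each prime: 3² · 7 · 13² · 19 · 37 = 7484841

7484841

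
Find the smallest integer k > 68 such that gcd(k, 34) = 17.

85

gcd(k, 34) = 17 forces 17 | k; write k = 17s. Then gcd(17s, 17·2) = 17·gcd(s, 2), so need gcd(s, 2) = 1.
17s > 68 gives s ≥ 5. The least s ≥ 5 coprime to 2 is 5, so k = 17·5 = 85.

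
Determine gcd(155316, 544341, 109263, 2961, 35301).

21

gcd(155316, 544341): 544341 = 3·155316 + 78393; 155316 = 1·78393 + 76923; 78393 = 1·76923 + 1470; 76923 = 52·1470 + 483; 1470 = 3·483 + 21; 483 = 23·21 + 0 → 21
gcd(21, 109263): 109263 = 5203·21 + 0 → 21
gcd(21, 2961): 2961 = 141·21 + 0 → 21
gcd(21, 35301): 35301 = 1681·21 + 0 → 21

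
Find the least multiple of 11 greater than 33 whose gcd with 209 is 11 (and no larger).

209 = 11·19. Any k with gcd(k, 209) = 11 is a multiple of 11, say 11s, with s coprime to 19.
Need s > 33/11, so s ≥ 4. First s ≥ 4 with gcd(s, 19) = 1 is s = 4. Thus k = 11·4 = 44.

44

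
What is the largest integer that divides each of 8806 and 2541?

Euclid: 8806 = 3·2541 + 1183; 2541 = 2·1183 + 175; 1183 = 6·175 + 133; 175 = 1·133 + 42; 133 = 3·42 + 7; 42 = 6·7 + 0. Last nonzero remainder: 7.

7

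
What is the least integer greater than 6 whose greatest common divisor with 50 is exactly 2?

8

50 = 2·25. Any a with gcd(a, 50) = 2 is a multiple of 2, say 2s, with s coprime to 25.
Need s > 6/2, so s ≥ 4. First s ≥ 4 with gcd(s, 25) = 1 is s = 4. Thus a = 2·4 = 8.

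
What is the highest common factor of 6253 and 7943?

Euclid: 7943 = 1·6253 + 1690; 6253 = 3·1690 + 1183; 1690 = 1·1183 + 507; 1183 = 2·507 + 169; 507 = 3·169 + 0. Last nonzero remainder: 169.

169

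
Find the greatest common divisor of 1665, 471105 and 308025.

gcd(1665, 471105): 471105 = 282·1665 + 1575; 1665 = 1·1575 + 90; 1575 = 17·90 + 45; 90 = 2·45 + 0 → 45
gcd(45, 308025): 308025 = 6845·45 + 0 → 45

45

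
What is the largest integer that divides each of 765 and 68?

17

Euclid: 765 = 11·68 + 17; 68 = 4·17 + 0. Last nonzero remainder: 17.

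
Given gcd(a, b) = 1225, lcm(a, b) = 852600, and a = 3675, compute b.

a·b = gcd·lcm = 1225·852600 = 1044435000, so b = 1044435000/3675 = 284200.

284200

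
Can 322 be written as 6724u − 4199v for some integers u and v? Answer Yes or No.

Yes

gcd(6724, 4199): 6724 = 1·4199 + 2525; 4199 = 1·2525 + 1674; 2525 = 1·1674 + 851; 1674 = 1·851 + 823; 851 = 1·823 + 28; 823 = 29·28 + 11; 28 = 2·11 + 6; 11 = 1·6 + 5; 6 = 1·5 + 1; 5 = 5·1 + 0 → 1
1 divides 322, so a solution exists.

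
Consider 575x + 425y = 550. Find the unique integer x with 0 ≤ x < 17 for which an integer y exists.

15

Reduce mod 425: 575x ≡ 550 (mod 425). With g = gcd(575, 425) = 25 dividing 550, divide through: 23x ≡ 22 (mod 17).
Since gcd(23, 17) = 1, x ≡ 22·(23)⁻¹ ≡ 15 (mod 17). Smallest non-negative: 15.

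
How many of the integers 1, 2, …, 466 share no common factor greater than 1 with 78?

Prime factors of 78: 2, 3, 13. Count integers ≤ 466 divisible by none of them.
By inclusion–exclusion: 466 − ⌊466/2⌋ − ⌊466/3⌋ − ⌊466/13⌋ + ⌊466/6⌋ + ⌊466/26⌋ + ⌊466/39⌋ − ⌊466/78⌋ = 143.

143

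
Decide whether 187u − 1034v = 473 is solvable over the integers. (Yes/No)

Yes

gcd(187, 1034): 1034 = 5·187 + 99; 187 = 1·99 + 88; 99 = 1·88 + 11; 88 = 8·11 + 0 → 11
11 divides 473, so a solution exists.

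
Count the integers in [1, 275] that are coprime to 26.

127

26 = 2·13. Inclusion–exclusion on these primes:
275 − ⌊275/2⌋ − ⌊275/13⌋ + ⌊275/26⌋ = 127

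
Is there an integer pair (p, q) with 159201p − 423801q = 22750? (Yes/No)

By Bézout, 159201p − 423801q = 22750 has integer solutions iff gcd(159201, 423801) | 22750.
Euclid: 423801 = 2·159201 + 105399; 159201 = 1·105399 + 53802; 105399 = 1·53802 + 51597; 53802 = 1·51597 + 2205; 51597 = 23·2205 + 882; 2205 = 2·882 + 441; 882 = 2·441 + 0. gcd = 441; 22750 mod 441 = 259. No.

No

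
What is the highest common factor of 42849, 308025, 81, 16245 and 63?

9

42849 = 3⁴ · 23²; 308025 = 3² · 5² · 37²; 81 = 3⁴; 16245 = 3² · 5 · 19²; 63 = 3² · 7
gcd takes min exponent of each prime: 3² = 9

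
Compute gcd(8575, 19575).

Euclid: 19575 = 2·8575 + 2425; 8575 = 3·2425 + 1300; 2425 = 1·1300 + 1125; 1300 = 1·1125 + 175; 1125 = 6·175 + 75; 175 = 2·75 + 25; 75 = 3·25 + 0. Last nonzero remainder: 25.

25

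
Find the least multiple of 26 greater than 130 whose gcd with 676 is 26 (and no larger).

Multiples of 26 above 130: 26·6, 26·7, … . Need the cofactor coprime to 676/26 = 26.
Checking s = 6, 7, … the first with gcd(s, 26) = 1 is s = 7, giving 182.

182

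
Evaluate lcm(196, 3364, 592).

24395728

196 = 2² · 7²; 3364 = 2² · 29²; 592 = 2⁴ · 37
lcm takes max exponent of each prime: 2⁴ · 7² · 29² · 37 = 24395728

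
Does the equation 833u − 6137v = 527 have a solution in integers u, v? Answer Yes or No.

By Bézout, 833u − 6137v = 527 has integer solutions iff gcd(833, 6137) | 527.
Euclid: 6137 = 7·833 + 306; 833 = 2·306 + 221; 306 = 1·221 + 85; 221 = 2·85 + 51; 85 = 1·51 + 34; 51 = 1·34 + 17; 34 = 2·17 + 0. gcd = 17; 527 mod 17 = 0. Yes.

Yes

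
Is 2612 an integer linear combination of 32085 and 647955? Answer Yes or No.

No

gcd(32085, 647955): 647955 = 20·32085 + 6255; 32085 = 5·6255 + 810; 6255 = 7·810 + 585; 810 = 1·585 + 225; 585 = 2·225 + 135; 225 = 1·135 + 90; 135 = 1·90 + 45; 90 = 2·45 + 0 → 45
45 does not divide 2612, so a solution does not exist.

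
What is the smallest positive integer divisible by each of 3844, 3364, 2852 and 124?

3844 = 2² · 31²; 3364 = 2² · 29²; 2852 = 2² · 23 · 31; 124 = 2² · 31
lcm takes max exponent of each prime: 2² · 23 · 29² · 31² = 74354492

74354492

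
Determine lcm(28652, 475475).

55155100

gcd first: 475475 = 16·28652 + 17043; 28652 = 1·17043 + 11609; 17043 = 1·11609 + 5434; 11609 = 2·5434 + 741; 5434 = 7·741 + 247; 741 = 3·247 + 0 → gcd = 247
lcm = 28652·475475/gcd = 13623309700/247 = 55155100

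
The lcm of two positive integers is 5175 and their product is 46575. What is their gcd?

gcd·lcm = product, so gcd = 46575/5175 = 9.

9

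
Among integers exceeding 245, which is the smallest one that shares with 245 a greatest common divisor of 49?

gcd(m, 245) = 49 forces 49 | m; write m = 49s. Then gcd(49s, 49·5) = 49·gcd(s, 5), so need gcd(s, 5) = 1.
49s > 245 gives s ≥ 6. The least s ≥ 6 coprime to 5 is 6, so m = 49·6 = 294.

294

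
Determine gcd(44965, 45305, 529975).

gcd(44965, 45305): 45305 = 1·44965 + 340; 44965 = 132·340 + 85; 340 = 4·85 + 0 → 85
gcd(85, 529975): 529975 = 6235·85 + 0 → 85

85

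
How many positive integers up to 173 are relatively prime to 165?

85

Prime factors of 165: 3, 5, 11. Count integers ≤ 173 divisible by none of them.
By inclusion–exclusion: 173 − ⌊173/3⌋ − ⌊173/5⌋ − ⌊173/11⌋ + ⌊173/15⌋ + ⌊173/33⌋ + ⌊173/55⌋ − ⌊173/165⌋ = 85.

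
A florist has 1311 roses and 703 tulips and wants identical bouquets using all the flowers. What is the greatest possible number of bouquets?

19

1311 = 3 · 19 · 23
703 = 19 · 37
Common: 19 = 19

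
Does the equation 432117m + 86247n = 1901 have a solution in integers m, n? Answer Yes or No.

By Bézout, 432117m + 86247n = 1901 has integer solutions iff gcd(432117, 86247) | 1901.
Euclid: 432117 = 5·86247 + 882; 86247 = 97·882 + 693; 882 = 1·693 + 189; 693 = 3·189 + 126; 189 = 1·126 + 63; 126 = 2·63 + 0. gcd = 63; 1901 mod 63 = 11. No.

No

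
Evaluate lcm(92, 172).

92 = 2² · 23; 172 = 2² · 43
max exponents: 2² · 23 · 43 = 3956

3956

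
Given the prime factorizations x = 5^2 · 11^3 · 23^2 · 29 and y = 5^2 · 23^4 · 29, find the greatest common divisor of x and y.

min exponent per shared prime: 5^2 · 23^2 · 29 = 383525

383525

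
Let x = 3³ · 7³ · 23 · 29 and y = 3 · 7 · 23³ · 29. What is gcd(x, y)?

14007

min exponent per shared prime: 3 · 7 · 23 · 29 = 14007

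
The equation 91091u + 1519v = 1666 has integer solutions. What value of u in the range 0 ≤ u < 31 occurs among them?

28

Euclid: 91091 = 59·1519 + 1470; 1519 = 1·1470 + 49; 1470 = 30·49 + 0 → gcd = 49; 1666 = 49·34.
Back-substitution yields 91091·(-1) + 1519·(60) = 49, so one solution is u = -1·34 = -34, v = 60·34 = 2040.
Solutions in u differ by 1519/49 = 31; the one in [0, 31) is -34 mod 31 = 28.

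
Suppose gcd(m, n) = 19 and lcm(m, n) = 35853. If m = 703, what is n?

969

Using mn = gcd(m,n)·lcm(m,n) = 19·35853 = 681207, we get n = 681207/703 = 969.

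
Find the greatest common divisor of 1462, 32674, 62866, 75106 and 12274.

34

1462 = 2 · 17 · 43; 32674 = 2 · 17 · 31²; 62866 = 2 · 17 · 43²; 75106 = 2 · 17 · 47²; 12274 = 2 · 17 · 19²
gcd takes min exponent of each prime: 2 · 17 = 34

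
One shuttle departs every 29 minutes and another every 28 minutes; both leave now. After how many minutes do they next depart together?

gcd first: 29 = 1·28 + 1; 28 = 28·1 + 0 → gcd = 1
lcm = 29·28/gcd = 812/1 = 812

812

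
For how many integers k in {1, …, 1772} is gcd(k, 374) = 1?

Prime factors of 374: 2, 11, 17. Count integers ≤ 1772 divisible by none of them.
By inclusion–exclusion: 1772 − ⌊1772/2⌋ − ⌊1772/11⌋ − ⌊1772/17⌋ + ⌊1772/22⌋ + ⌊1772/34⌋ + ⌊1772/187⌋ − ⌊1772/374⌋ = 758.

758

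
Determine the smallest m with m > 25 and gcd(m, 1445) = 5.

gcd(m, 1445) = 5 forces 5 | m; write m = 5s. Then gcd(5s, 5·289) = 5·gcd(s, 289), so need gcd(s, 289) = 1.
5s > 25 gives s ≥ 6. The least s ≥ 6 coprime to 289 is 6, so m = 5·6 = 30.

30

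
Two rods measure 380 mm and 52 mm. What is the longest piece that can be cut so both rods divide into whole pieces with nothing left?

Euclid: 380 = 7·52 + 16; 52 = 3·16 + 4; 16 = 4·4 + 0. Last nonzero remainder: 4.

4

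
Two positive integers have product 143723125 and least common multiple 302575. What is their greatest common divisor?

gcd·lcm = product, so gcd = 143723125/302575 = 475.

475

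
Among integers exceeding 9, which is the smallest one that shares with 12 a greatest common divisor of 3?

15

Multiples of 3 above 9: 3·4, 3·5, … . Need the cofactor coprime to 12/3 = 4.
Checking s = 4, 5, … the first with gcd(s, 4) = 1 is s = 5, giving 15.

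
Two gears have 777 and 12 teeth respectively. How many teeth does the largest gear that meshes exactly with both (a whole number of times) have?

777 = 3 · 7 · 37
12 = 2² · 3
Common: 3 = 3

3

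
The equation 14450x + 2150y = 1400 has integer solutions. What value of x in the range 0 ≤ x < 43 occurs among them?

Euclid: 14450 = 6·2150 + 1550; 2150 = 1·1550 + 600; 1550 = 2·600 + 350; 600 = 1·350 + 250; 350 = 1·250 + 100; 250 = 2·100 + 50; 100 = 2·50 + 0 → gcd = 50; 1400 = 50·28.
Back-substitution yields 14450·(-18) + 2150·(121) = 50, so one solution is x = -18·28 = -504, y = 121·28 = 3388.
Solutions in x differ by 2150/50 = 43; the one in [0, 43) is -504 mod 43 = 12.

12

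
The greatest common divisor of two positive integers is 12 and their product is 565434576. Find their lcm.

47119548

gcd·lcm = product, so lcm = 565434576/12 = 47119548.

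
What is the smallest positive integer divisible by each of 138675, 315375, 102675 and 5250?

11176238435250

138675 = 3 · 5² · 43²; 315375 = 3 · 5³ · 29²; 102675 = 3 · 5² · 37²; 5250 = 2 · 3 · 5³ · 7
lcm takes max exponent of each prime: 2 · 3 · 5³ · 7 · 29² · 37² · 43² = 11176238435250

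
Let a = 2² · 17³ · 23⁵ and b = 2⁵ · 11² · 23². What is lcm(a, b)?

122439428231648

max exponent per prime: 2⁵ · 11² · 17³ · 23⁵ = 122439428231648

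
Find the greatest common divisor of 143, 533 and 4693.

143 = 11 · 13; 533 = 13 · 41; 4693 = 13 · 19²
gcd takes min exponent of each prime: 13 = 13

13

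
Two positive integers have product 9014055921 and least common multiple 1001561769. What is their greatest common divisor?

9

From gcd × lcm = uv: gcd = 9014055921 / 1001561769 = 9.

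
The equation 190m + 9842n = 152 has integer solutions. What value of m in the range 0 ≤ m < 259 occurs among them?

208

Reduce mod 9842: 190m ≡ 152 (mod 9842). With g = gcd(190, 9842) = 38 dividing 152, divide through: 5m ≡ 4 (mod 259).
Since gcd(5, 259) = 1, m ≡ 4·(5)⁻¹ ≡ 208 (mod 259). Smallest non-negative: 208.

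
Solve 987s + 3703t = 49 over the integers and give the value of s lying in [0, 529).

424

gcd(987, 3703) = 7 (Euclid: 3703 = 3·987 + 742; 987 = 1·742 + 245; 742 = 3·245 + 7; 245 = 35·7 + 0), and 7 | 49.
Extended Euclid: 987·(-15) + 3703·(4) = 7. Scale by 7: s₀ = -105.
General solution s = s₀ + 529k; reducing mod 529 gives s = 424 (and t = -113).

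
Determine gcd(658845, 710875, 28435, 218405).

605

gcd(658845, 710875): 710875 = 1·658845 + 52030; 658845 = 12·52030 + 34485; 52030 = 1·34485 + 17545; 34485 = 1·17545 + 16940; 17545 = 1·16940 + 605; 16940 = 28·605 + 0 → 605
gcd(605, 28435): 28435 = 47·605 + 0 → 605
gcd(605, 218405): 218405 = 361·605 + 0 → 605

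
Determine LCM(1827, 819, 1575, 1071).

10094175

lcm(1827, 819) = 1827·819/gcd = 1496313/63 = 23751
lcm(23751, 1575) = 23751·1575/gcd = 37407825/63 = 593775
lcm(593775, 1071) = 593775·1071/gcd = 635933025/63 = 10094175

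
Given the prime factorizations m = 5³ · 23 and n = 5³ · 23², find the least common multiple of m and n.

max exponent per prime: 5³ · 23² = 66125

66125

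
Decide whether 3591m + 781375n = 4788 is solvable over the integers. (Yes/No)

gcd(3591, 781375): 781375 = 217·3591 + 2128; 3591 = 1·2128 + 1463; 2128 = 1·1463 + 665; 1463 = 2·665 + 133; 665 = 5·133 + 0 → 133
133 divides 4788, so a solution exists.

Yes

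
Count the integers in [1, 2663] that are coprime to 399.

399 = 3·7·19. Inclusion–exclusion on these primes:
2663 − ⌊2663/3⌋ − ⌊2663/7⌋ − ⌊2663/19⌋ + ⌊2663/21⌋ + ⌊2663/57⌋ + ⌊2663/133⌋ − ⌊2663/399⌋ = 1442

1442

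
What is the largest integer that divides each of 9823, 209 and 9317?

gcd(9823, 209): 9823 = 47·209 + 0 → 209
gcd(209, 9317): 9317 = 44·209 + 121; 209 = 1·121 + 88; 121 = 1·88 + 33; 88 = 2·33 + 22; 33 = 1·22 + 11; 22 = 2·11 + 0 → 11

11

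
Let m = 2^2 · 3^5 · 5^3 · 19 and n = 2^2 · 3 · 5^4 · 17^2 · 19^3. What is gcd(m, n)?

28500

min exponent per shared prime: 2^2 · 3 · 5^3 · 19 = 28500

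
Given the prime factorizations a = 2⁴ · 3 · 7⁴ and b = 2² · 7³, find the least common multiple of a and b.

max exponent per prime: 2⁴ · 3 · 7⁴ = 115248

115248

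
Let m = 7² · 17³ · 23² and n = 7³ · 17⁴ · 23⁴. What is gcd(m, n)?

127349873

min exponent per shared prime: 7² · 17³ · 23² = 127349873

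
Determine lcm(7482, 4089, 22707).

7482 = 2 · 3 · 29 · 43; 4089 = 3 · 29 · 47; 22707 = 3³ · 29²
lcm takes max exponent of each prime: 2 · 3³ · 29² · 43 · 47 = 91781694

91781694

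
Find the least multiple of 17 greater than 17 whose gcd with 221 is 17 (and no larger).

gcd(x, 221) = 17 forces 17 | x; write x = 17s. Then gcd(17s, 17·13) = 17·gcd(s, 13), so need gcd(s, 13) = 1.
17s > 17 gives s ≥ 2. The least s ≥ 2 coprime to 13 is 2, so x = 17·2 = 34.

34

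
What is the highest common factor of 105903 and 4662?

Euclid: 105903 = 22·4662 + 3339; 4662 = 1·3339 + 1323; 3339 = 2·1323 + 693; 1323 = 1·693 + 630; 693 = 1·630 + 63; 630 = 10·63 + 0. Last nonzero remainder: 63.

63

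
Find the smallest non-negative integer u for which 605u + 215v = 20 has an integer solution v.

Euclid: 605 = 2·215 + 175; 215 = 1·175 + 40; 175 = 4·40 + 15; 40 = 2·15 + 10; 15 = 1·10 + 5; 10 = 2·5 + 0 → gcd = 5; 20 = 5·4.
Back-substitution yields 605·(16) + 215·(-45) = 5, so one solution is u = 16·4 = 64, v = -45·4 = -180.
Solutions in u differ by 215/5 = 43; the one in [0, 43) is 64 mod 43 = 21.

21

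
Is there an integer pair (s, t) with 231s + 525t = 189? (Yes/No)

Yes

gcd(231, 525): 525 = 2·231 + 63; 231 = 3·63 + 42; 63 = 1·42 + 21; 42 = 2·21 + 0 → 21
21 divides 189, so a solution exists.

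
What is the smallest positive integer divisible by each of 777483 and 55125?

97185375

777483 = 3² · 7² · 41 · 43; 55125 = 3² · 5³ · 7²
max exponents: 3² · 5³ · 7² · 41 · 43 = 97185375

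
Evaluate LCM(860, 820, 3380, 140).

860 = 2² · 5 · 43; 820 = 2² · 5 · 41; 3380 = 2² · 5 · 13²; 140 = 2² · 5 · 7
lcm takes max exponent of each prime: 2² · 5 · 7 · 13² · 41 · 43 = 41712580

41712580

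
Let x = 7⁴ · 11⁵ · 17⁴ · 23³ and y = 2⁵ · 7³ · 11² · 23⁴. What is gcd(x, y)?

504967001

min exponent per shared prime: 7³ · 11² · 23³ = 504967001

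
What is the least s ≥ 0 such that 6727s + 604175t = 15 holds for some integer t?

gcd(6727, 604175) = 1 (Euclid: 604175 = 89·6727 + 5472; 6727 = 1·5472 + 1255; 5472 = 4·1255 + 452; 1255 = 2·452 + 351; 452 = 1·351 + 101; 351 = 3·101 + 48; 101 = 2·48 + 5; 48 = 9·5 + 3; 5 = 1·3 + 2; 3 = 1·2 + 1; 2 = 2·1 + 0), and 1 | 15.
Extended Euclid: 6727·(239263) + 604175·(-2664) = 1. Scale by 15: s₀ = 3588945.
General solution s = s₀ + 604175k; reducing mod 604175 gives s = 568070 (and t = -6325).

568070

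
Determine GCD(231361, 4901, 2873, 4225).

169

gcd(231361, 4901): 231361 = 47·4901 + 1014; 4901 = 4·1014 + 845; 1014 = 1·845 + 169; 845 = 5·169 + 0 → 169
gcd(169, 2873): 2873 = 17·169 + 0 → 169
gcd(169, 4225): 4225 = 25·169 + 0 → 169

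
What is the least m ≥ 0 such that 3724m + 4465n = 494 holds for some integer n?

Euclid: 4465 = 1·3724 + 741; 3724 = 5·741 + 19; 741 = 39·19 + 0 → gcd = 19; 494 = 19·26.
Back-substitution yields 3724·(6) + 4465·(-5) = 19, so one solution is m = 6·26 = 156, n = -5·26 = -130.
Solutions in m differ by 4465/19 = 235; the one in [0, 235) is 156 mod 235 = 156.

156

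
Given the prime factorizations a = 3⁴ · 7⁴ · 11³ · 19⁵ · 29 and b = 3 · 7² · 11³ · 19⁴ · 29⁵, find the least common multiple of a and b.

max exponent per prime: 3⁴ · 7⁴ · 11³ · 19⁵ · 29⁵ = 13146593323091553709461

13146593323091553709461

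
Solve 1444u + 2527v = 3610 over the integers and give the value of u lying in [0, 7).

Euclid: 2527 = 1·1444 + 1083; 1444 = 1·1083 + 361; 1083 = 3·361 + 0 → gcd = 361; 3610 = 361·10.
Back-substitution yields 1444·(2) + 2527·(-1) = 361, so one solution is u = 2·10 = 20, v = -1·10 = -10.
Solutions in u differ by 2527/361 = 7; the one in [0, 7) is 20 mod 7 = 6.

6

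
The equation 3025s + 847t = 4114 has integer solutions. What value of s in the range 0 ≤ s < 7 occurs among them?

5

Euclid: 3025 = 3·847 + 484; 847 = 1·484 + 363; 484 = 1·363 + 121; 363 = 3·121 + 0 → gcd = 121; 4114 = 121·34.
Back-substitution yields 3025·(2) + 847·(-7) = 121, so one solution is s = 2·34 = 68, t = -7·34 = -238.
Solutions in s differ by 847/121 = 7; the one in [0, 7) is 68 mod 7 = 5.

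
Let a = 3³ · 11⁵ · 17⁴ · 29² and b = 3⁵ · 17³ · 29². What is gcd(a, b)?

111559491

min exponent per shared prime: 3³ · 17³ · 29² = 111559491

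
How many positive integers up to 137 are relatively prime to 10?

10 = 2·5. Inclusion–exclusion on these primes:
137 − ⌊137/2⌋ − ⌊137/5⌋ + ⌊137/10⌋ = 55

55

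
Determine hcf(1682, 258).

1682 = 2 · 29²
258 = 2 · 3 · 43
Common: 2 = 2

2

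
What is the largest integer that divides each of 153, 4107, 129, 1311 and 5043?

153 = 3² · 17; 4107 = 3 · 37²; 129 = 3 · 43; 1311 = 3 · 19 · 23; 5043 = 3 · 41²
gcd takes min exponent of each prime: 3 = 3

3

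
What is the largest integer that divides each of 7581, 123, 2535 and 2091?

3

gcd(7581, 123): 7581 = 61·123 + 78; 123 = 1·78 + 45; 78 = 1·45 + 33; 45 = 1·33 + 12; 33 = 2·12 + 9; 12 = 1·9 + 3; 9 = 3·3 + 0 → 3
gcd(3, 2535): 2535 = 845·3 + 0 → 3
gcd(3, 2091): 2091 = 697·3 + 0 → 3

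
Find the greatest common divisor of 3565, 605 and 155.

gcd(3565, 605): 3565 = 5·605 + 540; 605 = 1·540 + 65; 540 = 8·65 + 20; 65 = 3·20 + 5; 20 = 4·5 + 0 → 5
gcd(5, 155): 155 = 31·5 + 0 → 5

5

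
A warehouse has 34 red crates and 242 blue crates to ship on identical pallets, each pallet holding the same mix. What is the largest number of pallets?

Euclid: 242 = 7·34 + 4; 34 = 8·4 + 2; 4 = 2·2 + 0. Last nonzero remainder: 2.

2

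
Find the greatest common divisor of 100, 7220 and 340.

100 = 2² · 5²; 7220 = 2² · 5 · 19²; 340 = 2² · 5 · 17
gcd takes min exponent of each prime: 2² · 5 = 20

20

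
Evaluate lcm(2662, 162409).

432332758

2662 = 2 · 11³; 162409 = 13² · 31²
max exponents: 2 · 11³ · 13² · 31² = 432332758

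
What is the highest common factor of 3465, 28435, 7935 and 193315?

5

3465 = 3² · 5 · 7 · 11; 28435 = 5 · 11² · 47; 7935 = 3 · 5 · 23²; 193315 = 5 · 23 · 41²
gcd takes min exponent of each prime: 5 = 5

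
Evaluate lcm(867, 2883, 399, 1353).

lcm(867, 2883) = 867·2883/gcd = 2499561/3 = 833187
lcm(833187, 399) = 833187·399/gcd = 332441613/3 = 110813871
lcm(110813871, 1353) = 110813871·1353/gcd = 149931167463/3 = 49977055821

49977055821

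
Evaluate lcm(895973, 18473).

gcd first: 895973 = 48·18473 + 9269; 18473 = 1·9269 + 9204; 9269 = 1·9204 + 65; 9204 = 141·65 + 39; 65 = 1·39 + 26; 39 = 1·26 + 13; 26 = 2·13 + 0 → gcd = 13
lcm = 895973·18473/gcd = 16551309229/13 = 1273177633

1273177633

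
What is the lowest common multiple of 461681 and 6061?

461681 = 11 · 19 · 47²; 6061 = 11 · 19 · 29
max exponents: 11 · 19 · 29 · 47² = 13388749

13388749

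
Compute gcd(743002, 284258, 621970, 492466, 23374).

743002 = 2 · 13 · 17 · 41²; 284258 = 2 · 13² · 29²; 621970 = 2 · 5 · 37 · 41²; 492466 = 2 · 13² · 31 · 47; 23374 = 2 · 13 · 29 · 31
gcd takes min exponent of each prime: 2 = 2

2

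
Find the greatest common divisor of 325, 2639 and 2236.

gcd(325, 2639): 2639 = 8·325 + 39; 325 = 8·39 + 13; 39 = 3·13 + 0 → 13
gcd(13, 2236): 2236 = 172·13 + 0 → 13

13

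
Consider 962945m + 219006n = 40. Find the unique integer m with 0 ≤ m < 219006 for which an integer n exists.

128948

Reduce mod 219006: 962945m ≡ 40 (mod 219006). With g = gcd(962945, 219006) = 1 dividing 40, divide through: 962945m ≡ 40 (mod 219006).
Since gcd(962945, 219006) = 1, m ≡ 40·(962945)⁻¹ ≡ 128948 (mod 219006). Smallest non-negative: 128948.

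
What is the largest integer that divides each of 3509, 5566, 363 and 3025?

121

gcd(3509, 5566): 5566 = 1·3509 + 2057; 3509 = 1·2057 + 1452; 2057 = 1·1452 + 605; 1452 = 2·605 + 242; 605 = 2·242 + 121; 242 = 2·121 + 0 → 121
gcd(121, 363): 363 = 3·121 + 0 → 121
gcd(121, 3025): 3025 = 25·121 + 0 → 121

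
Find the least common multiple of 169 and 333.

gcd first: 333 = 1·169 + 164; 169 = 1·164 + 5; 164 = 32·5 + 4; 5 = 1·4 + 1; 4 = 4·1 + 0 → gcd = 1
lcm = 169·333/gcd = 56277/1 = 56277

56277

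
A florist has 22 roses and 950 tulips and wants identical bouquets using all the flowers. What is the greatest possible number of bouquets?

22 = 2 · 11
950 = 2 · 5² · 19
Common: 2 = 2

2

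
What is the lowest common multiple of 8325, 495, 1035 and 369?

8325 = 3² · 5² · 37; 495 = 3² · 5 · 11; 1035 = 3² · 5 · 23; 369 = 3² · 41
lcm takes max exponent of each prime: 3² · 5² · 11 · 23 · 37 · 41 = 86355225

86355225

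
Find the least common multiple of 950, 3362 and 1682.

950 = 2 · 5² · 19; 3362 = 2 · 41²; 1682 = 2 · 29²
lcm takes max exponent of each prime: 2 · 5² · 19 · 29² · 41² = 1343034950

1343034950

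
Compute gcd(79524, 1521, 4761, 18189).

9

gcd(79524, 1521): 79524 = 52·1521 + 432; 1521 = 3·432 + 225; 432 = 1·225 + 207; 225 = 1·207 + 18; 207 = 11·18 + 9; 18 = 2·9 + 0 → 9
gcd(9, 4761): 4761 = 529·9 + 0 → 9
gcd(9, 18189): 18189 = 2021·9 + 0 → 9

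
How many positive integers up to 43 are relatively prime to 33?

27

33 = 3·11. Inclusion–exclusion on these primes:
43 − ⌊43/3⌋ − ⌊43/11⌋ + ⌊43/33⌋ = 27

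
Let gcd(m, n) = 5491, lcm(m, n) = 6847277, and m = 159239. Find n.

m·n = gcd·lcm = 5491·6847277 = 37598398007, so n = 37598398007/159239 = 236113.

236113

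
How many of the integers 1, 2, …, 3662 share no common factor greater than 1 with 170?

170 = 2·5·17. Inclusion–exclusion on these primes:
3662 − ⌊3662/2⌋ − ⌊3662/5⌋ − ⌊3662/17⌋ + ⌊3662/10⌋ + ⌊3662/34⌋ + ⌊3662/85⌋ − ⌊3662/170⌋ = 1379

1379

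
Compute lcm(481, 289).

gcd first: 481 = 1·289 + 192; 289 = 1·192 + 97; 192 = 1·97 + 95; 97 = 1·95 + 2; 95 = 47·2 + 1; 2 = 2·1 + 0 → gcd = 1
lcm = 481·289/gcd = 139009/1 = 139009

139009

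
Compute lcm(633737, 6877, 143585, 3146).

lcm(633737, 6877) = 633737·6877/gcd = 4358209349/13 = 335246873
lcm(335246873, 143585) = 335246873·143585/gcd = 48136422259705/13 = 3702801712285
lcm(3702801712285, 3146) = 3702801712285·3146/gcd = 11649014186848610/13 = 896078014372970

896078014372970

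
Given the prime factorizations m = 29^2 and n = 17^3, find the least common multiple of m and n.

max exponent per prime: 17^3 · 29^2 = 4131833

4131833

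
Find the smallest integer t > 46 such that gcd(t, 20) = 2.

54

Multiples of 2 above 46: 2·24, 2·25, … . Need the cofactor coprime to 20/2 = 10.
Checking s = 24, 25, … the first with gcd(s, 10) = 1 is s = 27, giving 54.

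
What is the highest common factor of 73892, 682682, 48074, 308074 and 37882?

26

gcd(73892, 682682): 682682 = 9·73892 + 17654; 73892 = 4·17654 + 3276; 17654 = 5·3276 + 1274; 3276 = 2·1274 + 728; 1274 = 1·728 + 546; 728 = 1·546 + 182; 546 = 3·182 + 0 → 182
gcd(182, 48074): 48074 = 264·182 + 26; 182 = 7·26 + 0 → 26
gcd(26, 308074): 308074 = 11849·26 + 0 → 26
gcd(26, 37882): 37882 = 1457·26 + 0 → 26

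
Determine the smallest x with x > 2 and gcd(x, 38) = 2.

4

gcd(x, 38) = 2 forces 2 | x; write x = 2s. Then gcd(2s, 2·19) = 2·gcd(s, 19), so need gcd(s, 19) = 1.
2s > 2 gives s ≥ 2. The least s ≥ 2 coprime to 19 is 2, so x = 2·2 = 4.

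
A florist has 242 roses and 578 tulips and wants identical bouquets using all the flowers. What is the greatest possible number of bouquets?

2

Euclid: 578 = 2·242 + 94; 242 = 2·94 + 54; 94 = 1·54 + 40; 54 = 1·40 + 14; 40 = 2·14 + 12; 14 = 1·12 + 2; 12 = 6·2 + 0. Last nonzero remainder: 2.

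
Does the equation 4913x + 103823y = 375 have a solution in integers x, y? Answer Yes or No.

Yes

By Bézout, 4913x + 103823y = 375 has integer solutions iff gcd(4913, 103823) | 375.
Euclid: 103823 = 21·4913 + 650; 4913 = 7·650 + 363; 650 = 1·363 + 287; 363 = 1·287 + 76; 287 = 3·76 + 59; 76 = 1·59 + 17; 59 = 3·17 + 8; 17 = 2·8 + 1; 8 = 8·1 + 0. gcd = 1; 375 mod 1 = 0. Yes.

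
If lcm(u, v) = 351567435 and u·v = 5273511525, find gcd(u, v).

gcd·lcm = product, so gcd = 5273511525/351567435 = 15.

15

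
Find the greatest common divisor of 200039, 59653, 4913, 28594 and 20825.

200039 = 7 · 17 · 41²; 59653 = 11² · 17 · 29; 4913 = 17³; 28594 = 2 · 17 · 29²; 20825 = 5² · 7² · 17
gcd takes min exponent of each prime: 17 = 17

17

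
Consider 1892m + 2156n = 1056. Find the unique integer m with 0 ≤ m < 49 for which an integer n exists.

Euclid: 2156 = 1·1892 + 264; 1892 = 7·264 + 44; 264 = 6·44 + 0 → gcd = 44; 1056 = 44·24.
Back-substitution yields 1892·(8) + 2156·(-7) = 44, so one solution is m = 8·24 = 192, n = -7·24 = -168.
Solutions in m differ by 2156/44 = 49; the one in [0, 49) is 192 mod 49 = 45.

45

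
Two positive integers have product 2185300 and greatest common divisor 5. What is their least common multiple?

437060

Since gcd(p,q)·lcm(p,q) = pq, lcm = 2185300/5 = 437060.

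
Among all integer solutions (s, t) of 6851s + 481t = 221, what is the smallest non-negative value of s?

6

gcd(6851, 481) = 13 (Euclid: 6851 = 14·481 + 117; 481 = 4·117 + 13; 117 = 9·13 + 0), and 13 | 221.
Extended Euclid: 6851·(-4) + 481·(57) = 13. Scale by 17: s₀ = -68.
General solution s = s₀ + 37k; reducing mod 37 gives s = 6 (and t = -85).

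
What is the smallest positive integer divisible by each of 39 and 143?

gcd first: 143 = 3·39 + 26; 39 = 1·26 + 13; 26 = 2·13 + 0 → gcd = 13
lcm = 39·143/gcd = 5577/13 = 429

429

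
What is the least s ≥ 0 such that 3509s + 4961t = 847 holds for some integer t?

Euclid: 4961 = 1·3509 + 1452; 3509 = 2·1452 + 605; 1452 = 2·605 + 242; 605 = 2·242 + 121; 242 = 2·121 + 0 → gcd = 121; 847 = 121·7.
Back-substitution yields 3509·(17) + 4961·(-12) = 121, so one solution is s = 17·7 = 119, t = -12·7 = -84.
Solutions in s differ by 4961/121 = 41; the one in [0, 41) is 119 mod 41 = 37.

37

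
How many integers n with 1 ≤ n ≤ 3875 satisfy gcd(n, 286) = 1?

Prime factors of 286: 2, 11, 13. Count integers ≤ 3875 divisible by none of them.
By inclusion–exclusion: 3875 − ⌊3875/2⌋ − ⌊3875/11⌋ − ⌊3875/13⌋ + ⌊3875/22⌋ + ⌊3875/26⌋ + ⌊3875/143⌋ − ⌊3875/286⌋ = 1627.

1627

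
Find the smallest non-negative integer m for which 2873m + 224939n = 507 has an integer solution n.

Euclid: 224939 = 78·2873 + 845; 2873 = 3·845 + 338; 845 = 2·338 + 169; 338 = 2·169 + 0 → gcd = 169; 507 = 169·3.
Back-substitution yields 2873·(-548) + 224939·(7) = 169, so one solution is m = -548·3 = -1644, n = 7·3 = 21.
Solutions in m differ by 224939/169 = 1331; the one in [0, 1331) is -1644 mod 1331 = 1018.

1018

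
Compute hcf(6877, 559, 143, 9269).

13

6877 = 13 · 23²; 559 = 13 · 43; 143 = 11 · 13; 9269 = 13 · 23 · 31
gcd takes min exponent of each prime: 13 = 13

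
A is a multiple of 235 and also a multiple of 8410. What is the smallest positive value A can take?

gcd first: 8410 = 35·235 + 185; 235 = 1·185 + 50; 185 = 3·50 + 35; 50 = 1·35 + 15; 35 = 2·15 + 5; 15 = 3·5 + 0 → gcd = 5
lcm = 235·8410/gcd = 1976350/5 = 395270

395270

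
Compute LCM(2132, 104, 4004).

328328

2132 = 2² · 13 · 41; 104 = 2³ · 13; 4004 = 2² · 7 · 11 · 13
lcm takes max exponent of each prime: 2³ · 7 · 11 · 13 · 41 = 328328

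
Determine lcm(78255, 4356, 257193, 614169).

78255 = 3² · 5 · 37 · 47; 4356 = 2² · 3² · 11²; 257193 = 3² · 17 · 41²; 614169 = 3³ · 23² · 43
lcm takes max exponent of each prime: 2² · 3³ · 5 · 11² · 17 · 23² · 37 · 41² · 43 · 47 = 73861729835558940

73861729835558940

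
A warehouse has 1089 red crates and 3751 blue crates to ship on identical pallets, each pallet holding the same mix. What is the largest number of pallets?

1089 = 3² · 11²
3751 = 11² · 31
Common: 11² = 121

121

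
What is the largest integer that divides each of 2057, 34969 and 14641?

2057 = 11² · 17; 34969 = 11² · 17²; 14641 = 11⁴
gcd takes min exponent of each prime: 11² = 121

121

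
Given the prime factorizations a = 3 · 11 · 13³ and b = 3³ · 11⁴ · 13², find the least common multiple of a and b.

max exponent per prime: 3³ · 11⁴ · 13³ = 868489479

868489479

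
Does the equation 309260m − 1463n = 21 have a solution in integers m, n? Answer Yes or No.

Yes

By Bézout, 309260m − 1463n = 21 has integer solutions iff gcd(309260, 1463) | 21.
Euclid: 309260 = 211·1463 + 567; 1463 = 2·567 + 329; 567 = 1·329 + 238; 329 = 1·238 + 91; 238 = 2·91 + 56; 91 = 1·56 + 35; 56 = 1·35 + 21; 35 = 1·21 + 14; 21 = 1·14 + 7; 14 = 2·7 + 0. gcd = 7; 21 mod 7 = 0. Yes.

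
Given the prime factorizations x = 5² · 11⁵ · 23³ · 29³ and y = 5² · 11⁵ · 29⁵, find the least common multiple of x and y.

1004793766195175825

max exponent per prime: 5² · 11⁵ · 23³ · 29⁵ = 1004793766195175825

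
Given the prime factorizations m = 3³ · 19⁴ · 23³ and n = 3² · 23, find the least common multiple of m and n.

42811621389

max exponent per prime: 3³ · 19⁴ · 23³ = 42811621389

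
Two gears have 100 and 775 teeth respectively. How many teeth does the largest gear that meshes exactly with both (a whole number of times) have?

Euclid: 775 = 7·100 + 75; 100 = 1·75 + 25; 75 = 3·25 + 0. Last nonzero remainder: 25.

25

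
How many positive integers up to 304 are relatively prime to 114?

96

114 = 2·3·19. Inclusion–exclusion on these primes:
304 − ⌊304/2⌋ − ⌊304/3⌋ − ⌊304/19⌋ + ⌊304/6⌋ + ⌊304/38⌋ + ⌊304/57⌋ − ⌊304/114⌋ = 96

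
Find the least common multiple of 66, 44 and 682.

66 = 2 · 3 · 11; 44 = 2² · 11; 682 = 2 · 11 · 31
lcm takes max exponent of each prime: 2² · 3 · 11 · 31 = 4092

4092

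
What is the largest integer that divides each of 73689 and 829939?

73689 = 3 · 7 · 11² · 29
829939 = 11² · 19³
Common: 11² = 121

121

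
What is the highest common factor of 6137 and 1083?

361

Euclid: 6137 = 5·1083 + 722; 1083 = 1·722 + 361; 722 = 2·361 + 0. Last nonzero remainder: 361.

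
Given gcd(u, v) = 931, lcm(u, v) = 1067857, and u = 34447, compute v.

u·v = gcd·lcm = 931·1067857 = 994174867, so v = 994174867/34447 = 28861.

28861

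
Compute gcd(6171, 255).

Euclid: 6171 = 24·255 + 51; 255 = 5·51 + 0. Last nonzero remainder: 51.

51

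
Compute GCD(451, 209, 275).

11

gcd(451, 209): 451 = 2·209 + 33; 209 = 6·33 + 11; 33 = 3·11 + 0 → 11
gcd(11, 275): 275 = 25·11 + 0 → 11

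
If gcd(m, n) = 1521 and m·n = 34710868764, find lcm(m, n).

22821084

For any two positive integers, gcd × lcm equals their product. Hence lcm = 34710868764 / 1521 = 22821084.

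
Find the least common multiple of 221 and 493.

gcd first: 493 = 2·221 + 51; 221 = 4·51 + 17; 51 = 3·17 + 0 → gcd = 17
lcm = 221·493/gcd = 108953/17 = 6409

6409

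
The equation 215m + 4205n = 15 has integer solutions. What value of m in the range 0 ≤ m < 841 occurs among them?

313

Reduce mod 4205: 215m ≡ 15 (mod 4205). With g = gcd(215, 4205) = 5 dividing 15, divide through: 43m ≡ 3 (mod 841).
Since gcd(43, 841) = 1, m ≡ 3·(43)⁻¹ ≡ 313 (mod 841). Smallest non-negative: 313.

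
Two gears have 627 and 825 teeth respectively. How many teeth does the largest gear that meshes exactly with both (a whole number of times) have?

627 = 3 · 11 · 19
825 = 3 · 5² · 11
Common: 3 · 11 = 33

33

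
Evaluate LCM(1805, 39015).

1805 = 5 · 19²; 39015 = 3³ · 5 · 17²
max exponents: 3³ · 5 · 17² · 19² = 14084415

14084415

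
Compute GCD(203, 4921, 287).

203 = 7 · 29; 4921 = 7 · 19 · 37; 287 = 7 · 41
gcd takes min exponent of each prime: 7 = 7

7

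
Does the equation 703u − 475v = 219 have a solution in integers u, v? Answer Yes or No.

No

By Bézout, 703u − 475v = 219 has integer solutions iff gcd(703, 475) | 219.
Euclid: 703 = 1·475 + 228; 475 = 2·228 + 19; 228 = 12·19 + 0. gcd = 19; 219 mod 19 = 10. No.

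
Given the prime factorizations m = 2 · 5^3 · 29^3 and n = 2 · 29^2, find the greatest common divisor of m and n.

min exponent per shared prime: 2 · 29^2 = 1682

1682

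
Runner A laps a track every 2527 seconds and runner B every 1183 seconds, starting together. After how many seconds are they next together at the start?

427063

2527 = 7 · 19²; 1183 = 7 · 13²
max exponents: 7 · 13² · 19² = 427063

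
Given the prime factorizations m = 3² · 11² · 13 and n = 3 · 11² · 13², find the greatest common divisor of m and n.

min exponent per shared prime: 3 · 11² · 13 = 4719

4719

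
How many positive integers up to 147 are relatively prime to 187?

187 = 11·17. Inclusion–exclusion on these primes:
147 − ⌊147/11⌋ − ⌊147/17⌋ + ⌊147/187⌋ = 126

126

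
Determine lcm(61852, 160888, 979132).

731061074744

lcm(61852, 160888) = 61852·160888/gcd = 9951244576/28 = 355401592
lcm(355401592, 979132) = 355401592·979132/gcd = 347985071578144/476 = 731061074744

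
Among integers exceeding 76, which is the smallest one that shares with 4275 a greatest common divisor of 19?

gcd(m, 4275) = 19 forces 19 | m; write m = 19s. Then gcd(19s, 19·225) = 19·gcd(s, 225), so need gcd(s, 225) = 1.
19s > 76 gives s ≥ 5. The least s ≥ 5 coprime to 225 is 7, so m = 19·7 = 133.

133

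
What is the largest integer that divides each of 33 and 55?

11

Euclid: 55 = 1·33 + 22; 33 = 1·22 + 11; 22 = 2·11 + 0. Last nonzero remainder: 11.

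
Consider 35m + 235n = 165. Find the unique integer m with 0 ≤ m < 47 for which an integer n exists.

Reduce mod 235: 35m ≡ 165 (mod 235). With g = gcd(35, 235) = 5 dividing 165, divide through: 7m ≡ 33 (mod 47).
Since gcd(7, 47) = 1, m ≡ 33·(7)⁻¹ ≡ 45 (mod 47). Smallest non-negative: 45.

45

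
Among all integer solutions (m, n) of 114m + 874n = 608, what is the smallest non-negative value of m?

Euclid: 874 = 7·114 + 76; 114 = 1·76 + 38; 76 = 2·38 + 0 → gcd = 38; 608 = 38·16.
Back-substitution yields 114·(8) + 874·(-1) = 38, so one solution is m = 8·16 = 128, n = -1·16 = -16.
Solutions in m differ by 874/38 = 23; the one in [0, 23) is 128 mod 23 = 13.

13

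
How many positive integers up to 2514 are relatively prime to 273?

Prime factors of 273: 3, 7, 13. Count integers ≤ 2514 divisible by none of them.
By inclusion–exclusion: 2514 − ⌊2514/3⌋ − ⌊2514/7⌋ − ⌊2514/13⌋ + ⌊2514/21⌋ + ⌊2514/39⌋ + ⌊2514/91⌋ − ⌊2514/273⌋ = 1325.

1325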